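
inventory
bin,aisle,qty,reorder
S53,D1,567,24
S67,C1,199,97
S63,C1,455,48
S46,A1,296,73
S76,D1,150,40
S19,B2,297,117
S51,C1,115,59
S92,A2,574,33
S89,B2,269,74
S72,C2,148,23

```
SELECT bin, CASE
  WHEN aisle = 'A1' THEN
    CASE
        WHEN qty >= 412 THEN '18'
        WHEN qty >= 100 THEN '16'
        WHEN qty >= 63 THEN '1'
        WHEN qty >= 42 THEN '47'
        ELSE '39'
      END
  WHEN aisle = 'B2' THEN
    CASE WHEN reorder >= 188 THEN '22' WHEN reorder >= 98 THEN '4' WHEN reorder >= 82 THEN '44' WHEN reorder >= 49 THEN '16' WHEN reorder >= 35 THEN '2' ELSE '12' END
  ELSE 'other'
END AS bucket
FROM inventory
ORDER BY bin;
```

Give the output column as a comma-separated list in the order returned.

4, 16, other, other, other, other, other, other, 16, other

bin=S19: aisle='B2' → inner[reorder >= 98] → 4
bin=S46: aisle='A1' → inner[qty >= 100] → 16
bin=S51: aisle='C1' → outer ELSE → other
bin=S53: aisle='D1' → outer ELSE → other
bin=S63: aisle='C1' → outer ELSE → other
bin=S67: aisle='C1' → outer ELSE → other
bin=S72: aisle='C2' → outer ELSE → other
bin=S76: aisle='D1' → outer ELSE → other
bin=S89: aisle='B2' → inner[reorder >= 49] → 16
bin=S92: aisle='A2' → outer ELSE → other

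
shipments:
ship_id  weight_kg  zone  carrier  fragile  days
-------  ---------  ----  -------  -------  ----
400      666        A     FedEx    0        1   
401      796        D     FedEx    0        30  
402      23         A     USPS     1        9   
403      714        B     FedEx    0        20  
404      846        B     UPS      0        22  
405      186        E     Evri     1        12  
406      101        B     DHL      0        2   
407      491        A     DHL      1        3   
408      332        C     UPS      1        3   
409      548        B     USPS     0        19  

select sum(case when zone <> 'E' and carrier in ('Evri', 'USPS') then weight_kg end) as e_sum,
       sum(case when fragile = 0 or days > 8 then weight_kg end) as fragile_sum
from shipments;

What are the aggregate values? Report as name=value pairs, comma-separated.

[e_sum: zone <> 'E' and carrier in ('Evri', 'USPS')]
ship_id=400: ✗
ship_id=401: ✗
ship_id=402: ✓ → 23
ship_id=403: ✗
ship_id=404: ✗
ship_id=405: ✗
ship_id=406: ✗
ship_id=407: ✗
ship_id=408: ✗
ship_id=409: ✓ → 548
e_sum = 23 + 548 = 571
—
[fragile_sum: fragile = 0 or days > 8]
ship_id=400: ✓ → 666
ship_id=401: ✓ → 796
ship_id=402: ✓ → 23
ship_id=403: ✓ → 714
ship_id=404: ✓ → 846
ship_id=405: ✓ → 186
ship_id=406: ✓ → 101
ship_id=407: ✗
ship_id=408: ✗
ship_id=409: ✓ → 548
fragile_sum = 666 + 796 + 23 + 714 + 846 + 186 + 101 + 548 = 3880

e_sum=571, fragile_sum=3880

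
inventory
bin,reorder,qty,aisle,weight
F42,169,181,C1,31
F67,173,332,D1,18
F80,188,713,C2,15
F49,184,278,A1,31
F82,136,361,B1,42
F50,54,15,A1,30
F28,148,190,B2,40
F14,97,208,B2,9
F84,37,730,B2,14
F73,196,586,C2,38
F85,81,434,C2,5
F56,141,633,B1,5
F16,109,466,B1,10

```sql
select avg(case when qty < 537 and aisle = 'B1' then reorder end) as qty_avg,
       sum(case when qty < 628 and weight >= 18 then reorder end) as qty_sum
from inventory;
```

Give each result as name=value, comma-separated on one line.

[qty_avg: qty < 537 and aisle = 'B1']
bin=F42: ✗
bin=F67: ✗
bin=F80: ✗
bin=F49: ✗
bin=F82: ✓ → 136
bin=F50: ✗
bin=F28: ✗
bin=F14: ✗
bin=F84: ✗
bin=F73: ✗
bin=F85: ✗
bin=F56: ✗
bin=F16: ✓ → 109
qty_avg = (136 + 109) / 2 = 122.5
—
[qty_sum: qty < 628 and weight >= 18]
bin=F42: ✓ → 169
bin=F67: ✓ → 173
bin=F80: ✗
bin=F49: ✓ → 184
bin=F82: ✓ → 136
bin=F50: ✓ → 54
bin=F28: ✓ → 148
bin=F14: ✗
bin=F84: ✗
bin=F73: ✓ → 196
bin=F85: ✗
bin=F56: ✗
bin=F16: ✗
qty_sum = 169 + 173 + 184 + 136 + 54 + 148 + 196 = 1060

qty_avg=122.5, qty_sum=1060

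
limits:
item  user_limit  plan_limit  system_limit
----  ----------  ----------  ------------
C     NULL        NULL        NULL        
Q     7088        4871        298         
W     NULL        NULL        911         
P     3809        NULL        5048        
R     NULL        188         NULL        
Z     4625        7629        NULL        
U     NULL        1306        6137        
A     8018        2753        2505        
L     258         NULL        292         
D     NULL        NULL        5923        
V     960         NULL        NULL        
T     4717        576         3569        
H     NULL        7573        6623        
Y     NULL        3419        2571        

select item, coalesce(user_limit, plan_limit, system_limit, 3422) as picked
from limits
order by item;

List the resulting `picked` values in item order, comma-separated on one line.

8018, 3422, 5923, 7573, 258, 3809, 7088, 188, 4717, 1306, 960, 911, 3419, 4625

item=A: user_limit=8018 → 8018
item=C: user_limit=NULL, plan_limit=NULL, system_limit=NULL, → literal 3422 → 3422
item=D: user_limit=NULL, plan_limit=NULL, system_limit=5923 → 5923
item=H: user_limit=NULL, plan_limit=7573 → 7573
item=L: user_limit=258 → 258
item=P: user_limit=3809 → 3809
item=Q: user_limit=7088 → 7088
item=R: user_limit=NULL, plan_limit=188 → 188
item=T: user_limit=4717 → 4717
item=U: user_limit=NULL, plan_limit=1306 → 1306
item=V: user_limit=960 → 960
item=W: user_limit=NULL, plan_limit=NULL, system_limit=911 → 911
item=Y: user_limit=NULL, plan_limit=3419 → 3419
item=Z: user_limit=4625 → 4625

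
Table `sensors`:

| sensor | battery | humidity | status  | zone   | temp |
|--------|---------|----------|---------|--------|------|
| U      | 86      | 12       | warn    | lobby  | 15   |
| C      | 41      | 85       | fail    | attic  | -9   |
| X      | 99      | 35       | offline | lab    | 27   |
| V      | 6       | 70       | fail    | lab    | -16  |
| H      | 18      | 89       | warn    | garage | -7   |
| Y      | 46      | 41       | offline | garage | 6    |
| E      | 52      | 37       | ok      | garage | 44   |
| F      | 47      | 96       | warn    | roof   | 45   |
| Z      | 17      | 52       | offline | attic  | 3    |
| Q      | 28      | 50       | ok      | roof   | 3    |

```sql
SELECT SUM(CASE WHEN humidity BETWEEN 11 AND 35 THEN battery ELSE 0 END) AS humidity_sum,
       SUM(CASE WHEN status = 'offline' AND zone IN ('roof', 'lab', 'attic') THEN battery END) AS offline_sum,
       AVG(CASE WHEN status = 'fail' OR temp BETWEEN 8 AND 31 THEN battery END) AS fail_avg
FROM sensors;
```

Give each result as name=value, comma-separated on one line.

humidity_sum=185, offline_sum=116, fail_avg=58

[humidity_sum: humidity BETWEEN 11 AND 35]
sensor=U: ✓ → 86
sensor=C: ✗
sensor=X: ✓ → 99
sensor=V: ✗
sensor=H: ✗
sensor=Y: ✗
sensor=E: ✗
sensor=F: ✗
sensor=Z: ✗
sensor=Q: ✗
humidity_sum = 86 + 99 = 185
—
[offline_sum: status = 'offline' AND zone IN ('roof', 'lab', 'attic')]
sensor=U: ✗
sensor=C: ✗
sensor=X: ✓ → 99
sensor=V: ✗
sensor=H: ✗
sensor=Y: ✗
sensor=E: ✗
sensor=F: ✗
sensor=Z: ✓ → 17
sensor=Q: ✗
offline_sum = 99 + 17 = 116
—
[fail_avg: status = 'fail' OR temp BETWEEN 8 AND 31]
sensor=U: ✓ → 86
sensor=C: ✓ → 41
sensor=X: ✓ → 99
sensor=V: ✓ → 6
sensor=H: ✗
sensor=Y: ✗
sensor=E: ✗
sensor=F: ✗
sensor=Z: ✗
sensor=Q: ✗
fail_avg = (86 + 41 + 99 + 6) / 4 = 58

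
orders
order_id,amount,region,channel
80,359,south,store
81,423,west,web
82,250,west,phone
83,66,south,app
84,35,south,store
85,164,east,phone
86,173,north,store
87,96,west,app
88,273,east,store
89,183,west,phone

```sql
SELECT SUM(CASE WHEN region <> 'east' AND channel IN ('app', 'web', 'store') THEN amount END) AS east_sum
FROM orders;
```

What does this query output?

1152

order_id=80: ✓ → 359
order_id=81: ✓ → 423
order_id=82: ✗
order_id=83: ✓ → 66
order_id=84: ✓ → 35
order_id=85: ✗
order_id=86: ✓ → 173
order_id=87: ✓ → 96
order_id=88: ✗
order_id=89: ✗
east_sum = 359 + 423 + 66 + 35 + 173 + 96 = 1152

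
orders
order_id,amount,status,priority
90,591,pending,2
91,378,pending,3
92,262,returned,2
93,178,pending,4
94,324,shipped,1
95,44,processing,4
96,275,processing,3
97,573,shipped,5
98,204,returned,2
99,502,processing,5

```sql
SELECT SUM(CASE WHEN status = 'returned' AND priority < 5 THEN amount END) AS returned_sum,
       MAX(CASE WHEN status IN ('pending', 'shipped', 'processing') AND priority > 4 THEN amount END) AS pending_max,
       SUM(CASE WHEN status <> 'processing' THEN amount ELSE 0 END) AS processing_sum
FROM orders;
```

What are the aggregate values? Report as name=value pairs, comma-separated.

[returned_sum: status = 'returned' AND priority < 5]
order_id=90: ✗
order_id=91: ✗
order_id=92: ✓ → 262
order_id=93: ✗
order_id=94: ✗
order_id=95: ✗
order_id=96: ✗
order_id=97: ✗
order_id=98: ✓ → 204
order_id=99: ✗
returned_sum = 262 + 204 = 466
—
[pending_max: status IN ('pending', 'shipped', 'processing') AND priority > 4]
order_id=90: ✗
order_id=91: ✗
order_id=92: ✗
order_id=93: ✗
order_id=94: ✗
order_id=95: ✗
order_id=96: ✗
order_id=97: ✓ → 573
order_id=98: ✗
order_id=99: ✓ → 502
pending_max = MAX(573, 502) = 573
—
[processing_sum: status <> 'processing']
order_id=90: ✓ → 591
order_id=91: ✓ → 378
order_id=92: ✓ → 262
order_id=93: ✓ → 178
order_id=94: ✓ → 324
order_id=95: ✗
order_id=96: ✗
order_id=97: ✓ → 573
order_id=98: ✓ → 204
order_id=99: ✗
processing_sum = 591 + 378 + 262 + 178 + 324 + 573 + 204 = 2510

returned_sum=466, pending_max=573, processing_sum=2510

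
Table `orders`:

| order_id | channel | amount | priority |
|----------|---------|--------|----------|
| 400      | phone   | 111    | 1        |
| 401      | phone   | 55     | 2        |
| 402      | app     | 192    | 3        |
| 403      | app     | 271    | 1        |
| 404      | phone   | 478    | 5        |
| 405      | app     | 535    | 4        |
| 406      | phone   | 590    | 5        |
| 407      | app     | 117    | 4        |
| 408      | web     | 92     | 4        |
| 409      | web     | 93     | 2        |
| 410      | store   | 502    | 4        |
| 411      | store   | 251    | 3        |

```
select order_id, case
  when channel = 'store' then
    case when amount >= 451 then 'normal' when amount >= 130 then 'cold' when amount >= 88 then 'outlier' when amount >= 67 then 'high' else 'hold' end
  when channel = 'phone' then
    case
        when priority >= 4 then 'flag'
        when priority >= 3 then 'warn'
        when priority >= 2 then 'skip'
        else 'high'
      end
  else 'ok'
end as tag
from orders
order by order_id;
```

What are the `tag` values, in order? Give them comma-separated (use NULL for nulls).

order_id=400: channel='phone' → inner[ELSE] → high
order_id=401: channel='phone' → inner[priority >= 2] → skip
order_id=402: channel='app' → outer ELSE → ok
order_id=403: channel='app' → outer ELSE → ok
order_id=404: channel='phone' → inner[priority >= 4] → flag
order_id=405: channel='app' → outer ELSE → ok
order_id=406: channel='phone' → inner[priority >= 4] → flag
order_id=407: channel='app' → outer ELSE → ok
order_id=408: channel='web' → outer ELSE → ok
order_id=409: channel='web' → outer ELSE → ok
order_id=410: channel='store' → inner[amount >= 451] → normal
order_id=411: channel='store' → inner[amount >= 130] → cold

high, skip, ok, ok, flag, ok, flag, ok, ok, ok, normal, cold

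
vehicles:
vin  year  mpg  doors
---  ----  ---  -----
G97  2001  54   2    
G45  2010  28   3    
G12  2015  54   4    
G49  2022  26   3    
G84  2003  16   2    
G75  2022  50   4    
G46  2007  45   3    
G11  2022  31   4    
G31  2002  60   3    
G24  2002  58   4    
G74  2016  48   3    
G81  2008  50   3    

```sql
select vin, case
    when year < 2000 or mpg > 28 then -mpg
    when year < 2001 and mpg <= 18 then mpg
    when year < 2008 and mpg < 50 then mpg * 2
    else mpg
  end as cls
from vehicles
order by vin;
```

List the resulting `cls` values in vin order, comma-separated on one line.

-31, -54, -58, -60, 28, -45, 26, -48, -50, -50, 32, -54

vin=G11: year < 2000 or mpg > 28 → -31
vin=G12: year < 2000 or mpg > 28 → -54
vin=G24: year < 2000 or mpg > 28 → -58
vin=G31: year < 2000 or mpg > 28 → -60
vin=G45: ELSE → 28
vin=G46: year < 2000 or mpg > 28 → -45
vin=G49: ELSE → 26
vin=G74: year < 2000 or mpg > 28 → -48
vin=G75: year < 2000 or mpg > 28 → -50
vin=G81: year < 2000 or mpg > 28 → -50
vin=G84: year < 2008 and mpg < 50 → 32
vin=G97: year < 2000 or mpg > 28 → -54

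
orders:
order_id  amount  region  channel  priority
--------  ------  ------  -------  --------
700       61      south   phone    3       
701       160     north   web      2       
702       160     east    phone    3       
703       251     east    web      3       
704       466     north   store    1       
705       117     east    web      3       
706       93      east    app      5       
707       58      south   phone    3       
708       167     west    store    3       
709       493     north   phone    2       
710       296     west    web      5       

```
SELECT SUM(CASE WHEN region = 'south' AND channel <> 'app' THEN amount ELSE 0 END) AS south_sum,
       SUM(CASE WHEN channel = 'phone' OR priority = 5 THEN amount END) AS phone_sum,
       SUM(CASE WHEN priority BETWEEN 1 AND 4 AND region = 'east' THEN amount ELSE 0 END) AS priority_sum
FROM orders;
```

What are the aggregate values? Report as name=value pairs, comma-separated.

south_sum=119, phone_sum=1161, priority_sum=528

[south_sum: region = 'south' AND channel <> 'app']
order_id=700: ✓ → 61
order_id=701: ✗
order_id=702: ✗
order_id=703: ✗
order_id=704: ✗
order_id=705: ✗
order_id=706: ✗
order_id=707: ✓ → 58
order_id=708: ✗
order_id=709: ✗
order_id=710: ✗
south_sum = 61 + 58 = 119
—
[phone_sum: channel = 'phone' OR priority = 5]
order_id=700: ✓ → 61
order_id=701: ✗
order_id=702: ✓ → 160
order_id=703: ✗
order_id=704: ✗
order_id=705: ✗
order_id=706: ✓ → 93
order_id=707: ✓ → 58
order_id=708: ✗
order_id=709: ✓ → 493
order_id=710: ✓ → 296
phone_sum = 61 + 160 + 93 + 58 + 493 + 296 = 1161
—
[priority_sum: priority BETWEEN 1 AND 4 AND region = 'east']
order_id=700: ✗
order_id=701: ✗
order_id=702: ✓ → 160
order_id=703: ✓ → 251
order_id=704: ✗
order_id=705: ✓ → 117
order_id=706: ✗
order_id=707: ✗
order_id=708: ✗
order_id=709: ✗
order_id=710: ✗
priority_sum = 160 + 251 + 117 = 528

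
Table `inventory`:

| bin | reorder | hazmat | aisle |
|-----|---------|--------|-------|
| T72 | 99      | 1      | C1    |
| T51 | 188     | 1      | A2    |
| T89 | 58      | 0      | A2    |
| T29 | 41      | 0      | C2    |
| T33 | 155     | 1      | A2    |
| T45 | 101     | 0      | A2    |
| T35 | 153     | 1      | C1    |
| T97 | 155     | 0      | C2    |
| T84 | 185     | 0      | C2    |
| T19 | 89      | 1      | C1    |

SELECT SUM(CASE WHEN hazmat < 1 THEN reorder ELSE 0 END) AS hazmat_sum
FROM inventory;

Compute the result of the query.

bin=T72: ✗
bin=T51: ✗
bin=T89: ✓ → 58
bin=T29: ✓ → 41
bin=T33: ✗
bin=T45: ✓ → 101
bin=T35: ✗
bin=T97: ✓ → 155
bin=T84: ✓ → 185
bin=T19: ✗
hazmat_sum = 58 + 41 + 101 + 155 + 185 = 540

540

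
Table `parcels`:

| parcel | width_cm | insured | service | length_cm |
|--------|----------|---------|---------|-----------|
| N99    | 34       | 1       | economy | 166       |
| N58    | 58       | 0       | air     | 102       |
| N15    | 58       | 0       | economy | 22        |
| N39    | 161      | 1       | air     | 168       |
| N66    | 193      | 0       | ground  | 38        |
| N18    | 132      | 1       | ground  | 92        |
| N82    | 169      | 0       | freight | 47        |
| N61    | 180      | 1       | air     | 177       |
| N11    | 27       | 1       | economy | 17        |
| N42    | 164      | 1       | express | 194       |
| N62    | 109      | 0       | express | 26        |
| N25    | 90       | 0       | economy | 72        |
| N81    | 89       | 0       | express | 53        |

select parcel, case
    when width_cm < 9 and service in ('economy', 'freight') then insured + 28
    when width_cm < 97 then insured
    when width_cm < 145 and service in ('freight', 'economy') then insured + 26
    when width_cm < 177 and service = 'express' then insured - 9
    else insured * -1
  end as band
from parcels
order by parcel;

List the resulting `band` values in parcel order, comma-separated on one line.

parcel=N11: width_cm < 97 → 1
parcel=N15: width_cm < 97 → 0
parcel=N18: ELSE → -1
parcel=N25: width_cm < 97 → 0
parcel=N39: ELSE → -1
parcel=N42: width_cm < 177 and service = 'express' → -8
parcel=N58: width_cm < 97 → 0
parcel=N61: ELSE → -1
parcel=N62: width_cm < 177 and service = 'express' → -9
parcel=N66: ELSE → 0
parcel=N81: width_cm < 97 → 0
parcel=N82: ELSE → 0
parcel=N99: width_cm < 97 → 1

1, 0, -1, 0, -1, -8, 0, -1, -9, 0, 0, 0, 1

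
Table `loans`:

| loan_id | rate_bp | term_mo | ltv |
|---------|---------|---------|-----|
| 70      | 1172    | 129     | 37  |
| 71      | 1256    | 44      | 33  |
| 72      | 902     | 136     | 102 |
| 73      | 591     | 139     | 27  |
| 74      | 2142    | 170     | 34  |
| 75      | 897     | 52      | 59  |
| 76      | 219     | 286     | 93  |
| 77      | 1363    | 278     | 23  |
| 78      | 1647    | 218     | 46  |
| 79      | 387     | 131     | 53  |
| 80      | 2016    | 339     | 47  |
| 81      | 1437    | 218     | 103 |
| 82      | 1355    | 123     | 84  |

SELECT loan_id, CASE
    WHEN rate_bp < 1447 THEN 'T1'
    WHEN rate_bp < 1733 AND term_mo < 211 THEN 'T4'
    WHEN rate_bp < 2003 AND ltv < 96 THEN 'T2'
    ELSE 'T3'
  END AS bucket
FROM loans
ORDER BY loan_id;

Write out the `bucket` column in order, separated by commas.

T1, T1, T1, T1, T3, T1, T1, T1, T2, T1, T3, T1, T1

loan_id=70: rate_bp < 1447 → T1
loan_id=71: rate_bp < 1447 → T1
loan_id=72: rate_bp < 1447 → T1
loan_id=73: rate_bp < 1447 → T1
loan_id=74: ELSE → T3
loan_id=75: rate_bp < 1447 → T1
loan_id=76: rate_bp < 1447 → T1
loan_id=77: rate_bp < 1447 → T1
loan_id=78: rate_bp < 2003 AND ltv < 96 → T2
loan_id=79: rate_bp < 1447 → T1
loan_id=80: ELSE → T3
loan_id=81: rate_bp < 1447 → T1
loan_id=82: rate_bp < 1447 → T1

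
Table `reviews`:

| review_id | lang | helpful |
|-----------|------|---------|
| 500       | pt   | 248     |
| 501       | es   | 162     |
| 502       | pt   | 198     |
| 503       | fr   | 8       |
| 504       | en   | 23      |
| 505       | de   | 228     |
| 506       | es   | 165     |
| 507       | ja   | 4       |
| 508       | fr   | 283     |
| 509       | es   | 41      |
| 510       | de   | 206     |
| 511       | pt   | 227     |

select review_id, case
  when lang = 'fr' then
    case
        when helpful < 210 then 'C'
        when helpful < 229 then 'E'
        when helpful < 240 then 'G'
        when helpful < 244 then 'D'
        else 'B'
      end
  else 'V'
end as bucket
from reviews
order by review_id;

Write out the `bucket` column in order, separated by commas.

V, V, V, C, V, V, V, V, B, V, V, V

review_id=500: lang='pt' → outer ELSE → V
review_id=501: lang='es' → outer ELSE → V
review_id=502: lang='pt' → outer ELSE → V
review_id=503: lang='fr' → inner[helpful < 210] → C
review_id=504: lang='en' → outer ELSE → V
review_id=505: lang='de' → outer ELSE → V
review_id=506: lang='es' → outer ELSE → V
review_id=507: lang='ja' → outer ELSE → V
review_id=508: lang='fr' → inner[ELSE] → B
review_id=509: lang='es' → outer ELSE → V
review_id=510: lang='de' → outer ELSE → V
review_id=511: lang='pt' → outer ELSE → V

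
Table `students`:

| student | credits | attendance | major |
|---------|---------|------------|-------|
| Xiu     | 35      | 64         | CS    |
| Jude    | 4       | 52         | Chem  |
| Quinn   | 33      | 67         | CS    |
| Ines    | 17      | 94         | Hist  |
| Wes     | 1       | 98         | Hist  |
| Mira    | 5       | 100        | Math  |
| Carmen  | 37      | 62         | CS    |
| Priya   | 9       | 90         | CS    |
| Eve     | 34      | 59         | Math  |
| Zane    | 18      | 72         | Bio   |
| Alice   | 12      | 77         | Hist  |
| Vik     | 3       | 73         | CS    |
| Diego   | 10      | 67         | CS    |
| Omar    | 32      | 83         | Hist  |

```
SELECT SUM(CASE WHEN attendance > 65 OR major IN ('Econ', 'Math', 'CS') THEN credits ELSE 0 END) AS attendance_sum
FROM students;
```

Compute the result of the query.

student=Xiu: ✓ → 35
student=Jude: ✗
student=Quinn: ✓ → 33
student=Ines: ✓ → 17
student=Wes: ✓ → 1
student=Mira: ✓ → 5
student=Carmen: ✓ → 37
student=Priya: ✓ → 9
student=Eve: ✓ → 34
student=Zane: ✓ → 18
student=Alice: ✓ → 12
student=Vik: ✓ → 3
student=Diego: ✓ → 10
student=Omar: ✓ → 32
attendance_sum = 35 + 33 + 17 + 1 + 5 + 37 + 9 + 34 + 18 + 12 + 3 + 10 + 32 = 246

246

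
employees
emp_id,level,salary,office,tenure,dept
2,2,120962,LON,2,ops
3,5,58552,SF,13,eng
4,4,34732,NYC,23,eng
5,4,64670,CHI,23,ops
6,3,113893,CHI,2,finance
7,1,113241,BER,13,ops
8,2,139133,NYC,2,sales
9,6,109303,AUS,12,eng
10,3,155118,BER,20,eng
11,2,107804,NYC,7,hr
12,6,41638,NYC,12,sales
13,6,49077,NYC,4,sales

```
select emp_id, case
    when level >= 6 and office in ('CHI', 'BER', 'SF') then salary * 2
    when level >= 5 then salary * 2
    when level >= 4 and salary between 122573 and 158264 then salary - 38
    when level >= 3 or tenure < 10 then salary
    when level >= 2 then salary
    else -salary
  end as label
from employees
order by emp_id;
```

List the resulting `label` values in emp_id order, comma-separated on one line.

120962, 117104, 34732, 64670, 113893, -113241, 139133, 218606, 155118, 107804, 83276, 98154

emp_id=2: level >= 3 or tenure < 10 → 120962
emp_id=3: level >= 5 → 117104
emp_id=4: level >= 3 or tenure < 10 → 34732
emp_id=5: level >= 3 or tenure < 10 → 64670
emp_id=6: level >= 3 or tenure < 10 → 113893
emp_id=7: ELSE → -113241
emp_id=8: level >= 3 or tenure < 10 → 139133
emp_id=9: level >= 5 → 218606
emp_id=10: level >= 3 or tenure < 10 → 155118
emp_id=11: level >= 3 or tenure < 10 → 107804
emp_id=12: level >= 5 → 83276
emp_id=13: level >= 5 → 98154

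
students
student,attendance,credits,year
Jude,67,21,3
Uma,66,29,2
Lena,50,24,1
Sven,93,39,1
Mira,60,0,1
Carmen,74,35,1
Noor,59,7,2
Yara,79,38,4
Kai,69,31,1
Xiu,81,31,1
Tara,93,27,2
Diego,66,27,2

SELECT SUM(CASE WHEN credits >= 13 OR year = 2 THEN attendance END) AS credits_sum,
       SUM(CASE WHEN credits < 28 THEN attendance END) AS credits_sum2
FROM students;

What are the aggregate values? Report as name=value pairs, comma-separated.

credits_sum=797, credits_sum2=395

[credits_sum: credits >= 13 OR year = 2]
student=Jude: ✓ → 67
student=Uma: ✓ → 66
student=Lena: ✓ → 50
student=Sven: ✓ → 93
student=Mira: ✗
student=Carmen: ✓ → 74
student=Noor: ✓ → 59
student=Yara: ✓ → 79
student=Kai: ✓ → 69
student=Xiu: ✓ → 81
student=Tara: ✓ → 93
student=Diego: ✓ → 66
credits_sum = 67 + 66 + 50 + 93 + 74 + 59 + 79 + 69 + 81 + 93 + 66 = 797
—
[credits_sum2: credits < 28]
student=Jude: ✓ → 67
student=Uma: ✗
student=Lena: ✓ → 50
student=Sven: ✗
student=Mira: ✓ → 60
student=Carmen: ✗
student=Noor: ✓ → 59
student=Yara: ✗
student=Kai: ✗
student=Xiu: ✗
student=Tara: ✓ → 93
student=Diego: ✓ → 66
credits_sum2 = 67 + 50 + 60 + 59 + 93 + 66 = 395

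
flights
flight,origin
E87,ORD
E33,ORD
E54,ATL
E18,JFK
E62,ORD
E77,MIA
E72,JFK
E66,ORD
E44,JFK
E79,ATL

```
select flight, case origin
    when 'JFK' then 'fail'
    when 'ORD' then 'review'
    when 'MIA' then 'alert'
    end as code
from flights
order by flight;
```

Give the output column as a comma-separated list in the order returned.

fail, review, fail, NULL, review, review, fail, alert, NULL, review

flight=E18: origin='JFK' → fail
flight=E33: origin='ORD' → review
flight=E44: origin='JFK' → fail
flight=E54: (no match → NULL) → NULL
flight=E62: origin='ORD' → review
flight=E66: origin='ORD' → review
flight=E72: origin='JFK' → fail
flight=E77: origin='MIA' → alert
flight=E79: (no match → NULL) → NULL
flight=E87: origin='ORD' → review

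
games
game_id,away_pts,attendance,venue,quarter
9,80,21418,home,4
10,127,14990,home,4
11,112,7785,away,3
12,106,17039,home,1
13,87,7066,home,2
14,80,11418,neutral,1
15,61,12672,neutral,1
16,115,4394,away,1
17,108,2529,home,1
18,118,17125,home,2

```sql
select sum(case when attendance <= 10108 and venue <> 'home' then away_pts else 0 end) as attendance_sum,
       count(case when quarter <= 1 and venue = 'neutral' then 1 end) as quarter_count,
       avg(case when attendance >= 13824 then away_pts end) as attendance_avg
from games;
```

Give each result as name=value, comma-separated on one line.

[attendance_sum: attendance <= 10108 and venue <> 'home']
game_id=9: ✗
game_id=10: ✗
game_id=11: ✓ → 112
game_id=12: ✗
game_id=13: ✗
game_id=14: ✗
game_id=15: ✗
game_id=16: ✓ → 115
game_id=17: ✗
game_id=18: ✗
attendance_sum = 112 + 115 = 227
—
[quarter_count: quarter <= 1 and venue = 'neutral']
game_id=9: ✗
game_id=10: ✗
game_id=11: ✗
game_id=12: ✗
game_id=13: ✗
game_id=14: ✓ → 1
game_id=15: ✓ → 1
game_id=16: ✗
game_id=17: ✗
game_id=18: ✗
quarter_count = COUNT(1, 1) = 2
—
[attendance_avg: attendance >= 13824]
game_id=9: ✓ → 80
game_id=10: ✓ → 127
game_id=11: ✗
game_id=12: ✓ → 106
game_id=13: ✗
game_id=14: ✗
game_id=15: ✗
game_id=16: ✗
game_id=17: ✗
game_id=18: ✓ → 118
attendance_avg = (80 + 127 + 106 + 118) / 4 = 107.75

attendance_sum=227, quarter_count=2, attendance_avg=107.75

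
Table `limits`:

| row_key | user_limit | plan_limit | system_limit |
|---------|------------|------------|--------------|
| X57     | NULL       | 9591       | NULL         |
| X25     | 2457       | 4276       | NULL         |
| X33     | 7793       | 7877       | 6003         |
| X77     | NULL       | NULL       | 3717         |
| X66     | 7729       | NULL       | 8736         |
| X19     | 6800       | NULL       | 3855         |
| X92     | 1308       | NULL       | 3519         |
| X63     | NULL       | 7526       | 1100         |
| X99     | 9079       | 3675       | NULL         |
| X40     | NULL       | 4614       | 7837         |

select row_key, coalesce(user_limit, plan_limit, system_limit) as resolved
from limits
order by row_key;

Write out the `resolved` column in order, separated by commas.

row_key=X19: user_limit=6800 → 6800
row_key=X25: user_limit=2457 → 2457
row_key=X33: user_limit=7793 → 7793
row_key=X40: user_limit=NULL, plan_limit=4614 → 4614
row_key=X57: user_limit=NULL, plan_limit=9591 → 9591
row_key=X63: user_limit=NULL, plan_limit=7526 → 7526
row_key=X66: user_limit=7729 → 7729
row_key=X77: user_limit=NULL, plan_limit=NULL, system_limit=3717 → 3717
row_key=X92: user_limit=1308 → 1308
row_key=X99: user_limit=9079 → 9079

6800, 2457, 7793, 4614, 9591, 7526, 7729, 3717, 1308, 9079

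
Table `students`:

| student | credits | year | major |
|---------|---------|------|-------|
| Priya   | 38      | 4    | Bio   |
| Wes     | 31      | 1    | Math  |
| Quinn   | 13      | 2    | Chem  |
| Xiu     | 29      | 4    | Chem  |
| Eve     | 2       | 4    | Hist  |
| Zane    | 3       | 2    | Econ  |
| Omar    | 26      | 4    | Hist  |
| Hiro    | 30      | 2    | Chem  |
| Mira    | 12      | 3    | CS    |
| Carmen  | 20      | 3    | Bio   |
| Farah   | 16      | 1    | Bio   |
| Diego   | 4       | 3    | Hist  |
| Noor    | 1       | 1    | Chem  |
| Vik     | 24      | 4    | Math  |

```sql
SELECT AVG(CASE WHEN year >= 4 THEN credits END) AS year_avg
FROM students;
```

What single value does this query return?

23.8

student=Priya: ✓ → 38
student=Wes: ✗
student=Quinn: ✗
student=Xiu: ✓ → 29
student=Eve: ✓ → 2
student=Zane: ✗
student=Omar: ✓ → 26
student=Hiro: ✗
student=Mira: ✗
student=Carmen: ✗
student=Farah: ✗
student=Diego: ✗
student=Noor: ✗
student=Vik: ✓ → 24
year_avg = (38 + 29 + 2 + 26 + 24) / 5 = 23.8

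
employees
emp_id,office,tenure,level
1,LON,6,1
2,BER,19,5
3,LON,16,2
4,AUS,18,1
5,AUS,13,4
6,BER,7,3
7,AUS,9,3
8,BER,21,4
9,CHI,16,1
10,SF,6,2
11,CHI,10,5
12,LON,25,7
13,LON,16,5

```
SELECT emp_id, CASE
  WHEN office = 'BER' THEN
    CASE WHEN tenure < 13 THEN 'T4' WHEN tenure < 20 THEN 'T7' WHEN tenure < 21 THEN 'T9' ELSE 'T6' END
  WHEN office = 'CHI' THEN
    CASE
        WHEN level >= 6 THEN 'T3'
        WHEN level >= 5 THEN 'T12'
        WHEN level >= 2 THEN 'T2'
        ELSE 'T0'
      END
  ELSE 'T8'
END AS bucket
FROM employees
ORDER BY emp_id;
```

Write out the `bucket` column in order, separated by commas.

emp_id=1: office='LON' → outer ELSE → T8
emp_id=2: office='BER' → inner[tenure < 20] → T7
emp_id=3: office='LON' → outer ELSE → T8
emp_id=4: office='AUS' → outer ELSE → T8
emp_id=5: office='AUS' → outer ELSE → T8
emp_id=6: office='BER' → inner[tenure < 13] → T4
emp_id=7: office='AUS' → outer ELSE → T8
emp_id=8: office='BER' → inner[ELSE] → T6
emp_id=9: office='CHI' → inner[ELSE] → T0
emp_id=10: office='SF' → outer ELSE → T8
emp_id=11: office='CHI' → inner[level >= 5] → T12
emp_id=12: office='LON' → outer ELSE → T8
emp_id=13: office='LON' → outer ELSE → T8

T8, T7, T8, T8, T8, T4, T8, T6, T0, T8, T12, T8, T8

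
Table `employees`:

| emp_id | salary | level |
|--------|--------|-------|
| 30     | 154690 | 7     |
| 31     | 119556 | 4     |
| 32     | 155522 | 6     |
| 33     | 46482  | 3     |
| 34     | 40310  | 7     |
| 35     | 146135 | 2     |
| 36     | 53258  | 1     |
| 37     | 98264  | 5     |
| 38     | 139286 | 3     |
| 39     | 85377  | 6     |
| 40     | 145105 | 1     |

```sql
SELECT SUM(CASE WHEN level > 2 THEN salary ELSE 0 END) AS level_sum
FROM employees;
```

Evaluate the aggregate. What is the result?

839487

emp_id=30: ✓ → 154690
emp_id=31: ✓ → 119556
emp_id=32: ✓ → 155522
emp_id=33: ✓ → 46482
emp_id=34: ✓ → 40310
emp_id=35: ✗
emp_id=36: ✗
emp_id=37: ✓ → 98264
emp_id=38: ✓ → 139286
emp_id=39: ✓ → 85377
emp_id=40: ✗
level_sum = 154690 + 119556 + 155522 + 46482 + 40310 + 98264 + 139286 + 85377 = 839487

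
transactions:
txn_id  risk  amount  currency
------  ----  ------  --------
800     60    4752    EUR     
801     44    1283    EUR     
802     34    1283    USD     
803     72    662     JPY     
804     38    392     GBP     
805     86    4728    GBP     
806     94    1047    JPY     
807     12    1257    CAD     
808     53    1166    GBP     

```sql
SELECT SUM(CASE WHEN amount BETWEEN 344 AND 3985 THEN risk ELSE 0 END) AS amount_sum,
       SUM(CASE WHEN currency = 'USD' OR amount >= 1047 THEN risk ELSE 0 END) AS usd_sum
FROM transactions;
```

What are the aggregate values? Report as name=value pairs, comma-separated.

amount_sum=347, usd_sum=383

[amount_sum: amount BETWEEN 344 AND 3985]
txn_id=800: ✗
txn_id=801: ✓ → 44
txn_id=802: ✓ → 34
txn_id=803: ✓ → 72
txn_id=804: ✓ → 38
txn_id=805: ✗
txn_id=806: ✓ → 94
txn_id=807: ✓ → 12
txn_id=808: ✓ → 53
amount_sum = 44 + 34 + 72 + 38 + 94 + 12 + 53 = 347
—
[usd_sum: currency = 'USD' OR amount >= 1047]
txn_id=800: ✓ → 60
txn_id=801: ✓ → 44
txn_id=802: ✓ → 34
txn_id=803: ✗
txn_id=804: ✗
txn_id=805: ✓ → 86
txn_id=806: ✓ → 94
txn_id=807: ✓ → 12
txn_id=808: ✓ → 53
usd_sum = 60 + 44 + 34 + 86 + 94 + 12 + 53 = 383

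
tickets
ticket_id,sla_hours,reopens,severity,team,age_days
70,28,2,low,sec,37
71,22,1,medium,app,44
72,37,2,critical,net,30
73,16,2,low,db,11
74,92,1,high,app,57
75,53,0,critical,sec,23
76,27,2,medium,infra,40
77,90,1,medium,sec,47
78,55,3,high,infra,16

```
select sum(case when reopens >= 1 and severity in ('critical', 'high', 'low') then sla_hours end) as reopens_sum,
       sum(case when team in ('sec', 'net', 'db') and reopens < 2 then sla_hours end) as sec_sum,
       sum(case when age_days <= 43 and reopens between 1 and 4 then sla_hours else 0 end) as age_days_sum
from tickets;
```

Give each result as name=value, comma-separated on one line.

[reopens_sum: reopens >= 1 and severity in ('critical', 'high', 'low')]
ticket_id=70: ✓ → 28
ticket_id=71: ✗
ticket_id=72: ✓ → 37
ticket_id=73: ✓ → 16
ticket_id=74: ✓ → 92
ticket_id=75: ✗
ticket_id=76: ✗
ticket_id=77: ✗
ticket_id=78: ✓ → 55
reopens_sum = 28 + 37 + 16 + 92 + 55 = 228
—
[sec_sum: team in ('sec', 'net', 'db') and reopens < 2]
ticket_id=70: ✗
ticket_id=71: ✗
ticket_id=72: ✗
ticket_id=73: ✗
ticket_id=74: ✗
ticket_id=75: ✓ → 53
ticket_id=76: ✗
ticket_id=77: ✓ → 90
ticket_id=78: ✗
sec_sum = 53 + 90 = 143
—
[age_days_sum: age_days <= 43 and reopens between 1 and 4]
ticket_id=70: ✓ → 28
ticket_id=71: ✗
ticket_id=72: ✓ → 37
ticket_id=73: ✓ → 16
ticket_id=74: ✗
ticket_id=75: ✗
ticket_id=76: ✓ → 27
ticket_id=77: ✗
ticket_id=78: ✓ → 55
age_days_sum = 28 + 37 + 16 + 27 + 55 = 163

reopens_sum=228, sec_sum=143, age_days_sum=163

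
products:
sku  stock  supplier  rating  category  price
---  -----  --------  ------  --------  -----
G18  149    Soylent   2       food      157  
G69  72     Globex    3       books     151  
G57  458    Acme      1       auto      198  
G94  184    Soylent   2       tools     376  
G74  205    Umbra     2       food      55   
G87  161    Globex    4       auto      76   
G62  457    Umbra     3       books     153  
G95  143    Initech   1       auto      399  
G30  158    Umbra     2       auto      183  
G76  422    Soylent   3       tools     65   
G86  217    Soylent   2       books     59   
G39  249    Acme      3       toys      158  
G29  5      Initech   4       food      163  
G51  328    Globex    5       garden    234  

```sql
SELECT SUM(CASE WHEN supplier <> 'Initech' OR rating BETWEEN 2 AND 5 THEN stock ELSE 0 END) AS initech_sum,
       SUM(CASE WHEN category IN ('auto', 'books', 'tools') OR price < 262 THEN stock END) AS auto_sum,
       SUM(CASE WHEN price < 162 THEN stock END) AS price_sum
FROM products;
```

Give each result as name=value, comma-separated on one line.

[initech_sum: supplier <> 'Initech' OR rating BETWEEN 2 AND 5]
sku=G18: ✓ → 149
sku=G69: ✓ → 72
sku=G57: ✓ → 458
sku=G94: ✓ → 184
sku=G74: ✓ → 205
sku=G87: ✓ → 161
sku=G62: ✓ → 457
sku=G95: ✗
sku=G30: ✓ → 158
sku=G76: ✓ → 422
sku=G86: ✓ → 217
sku=G39: ✓ → 249
sku=G29: ✓ → 5
sku=G51: ✓ → 328
initech_sum = 149 + 72 + 458 + 184 + 205 + 161 + 457 + 158 + 422 + 217 + 249 + 5 + 328 = 3065
—
[auto_sum: category IN ('auto', 'books', 'tools') OR price < 262]
sku=G18: ✓ → 149
sku=G69: ✓ → 72
sku=G57: ✓ → 458
sku=G94: ✓ → 184
sku=G74: ✓ → 205
sku=G87: ✓ → 161
sku=G62: ✓ → 457
sku=G95: ✓ → 143
sku=G30: ✓ → 158
sku=G76: ✓ → 422
sku=G86: ✓ → 217
sku=G39: ✓ → 249
sku=G29: ✓ → 5
sku=G51: ✓ → 328
auto_sum = 149 + 72 + 458 + 184 + 205 + 161 + 457 + 143 + 158 + 422 + 217 + 249 + 5 + 328 = 3208
—
[price_sum: price < 162]
sku=G18: ✓ → 149
sku=G69: ✓ → 72
sku=G57: ✗
sku=G94: ✗
sku=G74: ✓ → 205
sku=G87: ✓ → 161
sku=G62: ✓ → 457
sku=G95: ✗
sku=G30: ✗
sku=G76: ✓ → 422
sku=G86: ✓ → 217
sku=G39: ✓ → 249
sku=G29: ✗
sku=G51: ✗
price_sum = 149 + 72 + 205 + 161 + 457 + 422 + 217 + 249 = 1932

initech_sum=3065, auto_sum=3208, price_sum=1932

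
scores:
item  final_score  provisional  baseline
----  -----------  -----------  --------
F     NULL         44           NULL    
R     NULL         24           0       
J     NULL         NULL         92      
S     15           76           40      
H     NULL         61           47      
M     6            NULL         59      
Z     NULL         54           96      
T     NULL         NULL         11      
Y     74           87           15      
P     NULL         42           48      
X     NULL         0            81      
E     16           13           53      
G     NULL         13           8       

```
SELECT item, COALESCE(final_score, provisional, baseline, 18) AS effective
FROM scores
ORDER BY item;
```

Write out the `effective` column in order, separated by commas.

16, 44, 13, 61, 92, 6, 42, 24, 15, 11, 0, 74, 54

item=E: final_score=16 → 16
item=F: final_score=NULL, provisional=44 → 44
item=G: final_score=NULL, provisional=13 → 13
item=H: final_score=NULL, provisional=61 → 61
item=J: final_score=NULL, provisional=NULL, baseline=92 → 92
item=M: final_score=6 → 6
item=P: final_score=NULL, provisional=42 → 42
item=R: final_score=NULL, provisional=24 → 24
item=S: final_score=15 → 15
item=T: final_score=NULL, provisional=NULL, baseline=11 → 11
item=X: final_score=NULL, provisional=0 → 0
item=Y: final_score=74 → 74
item=Z: final_score=NULL, provisional=54 → 54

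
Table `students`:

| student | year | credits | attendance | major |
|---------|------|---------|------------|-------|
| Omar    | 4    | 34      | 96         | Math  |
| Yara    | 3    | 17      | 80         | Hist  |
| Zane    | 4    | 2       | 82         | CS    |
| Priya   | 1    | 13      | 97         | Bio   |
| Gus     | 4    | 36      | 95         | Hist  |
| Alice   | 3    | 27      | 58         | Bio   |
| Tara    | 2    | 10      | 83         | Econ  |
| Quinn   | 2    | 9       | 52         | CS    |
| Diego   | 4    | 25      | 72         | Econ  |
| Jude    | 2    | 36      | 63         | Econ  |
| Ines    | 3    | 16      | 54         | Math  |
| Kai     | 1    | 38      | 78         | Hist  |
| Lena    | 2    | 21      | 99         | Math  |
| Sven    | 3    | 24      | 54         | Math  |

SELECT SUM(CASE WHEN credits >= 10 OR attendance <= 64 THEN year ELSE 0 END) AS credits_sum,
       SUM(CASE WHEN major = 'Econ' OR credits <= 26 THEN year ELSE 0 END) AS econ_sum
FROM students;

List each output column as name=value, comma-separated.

[credits_sum: credits >= 10 OR attendance <= 64]
student=Omar: ✓ → 4
student=Yara: ✓ → 3
student=Zane: ✗
student=Priya: ✓ → 1
student=Gus: ✓ → 4
student=Alice: ✓ → 3
student=Tara: ✓ → 2
student=Quinn: ✓ → 2
student=Diego: ✓ → 4
student=Jude: ✓ → 2
student=Ines: ✓ → 3
student=Kai: ✓ → 1
student=Lena: ✓ → 2
student=Sven: ✓ → 3
credits_sum = 4 + 3 + 1 + 4 + 3 + 2 + 2 + 4 + 2 + 3 + 1 + 2 + 3 = 34
—
[econ_sum: major = 'Econ' OR credits <= 26]
student=Omar: ✗
student=Yara: ✓ → 3
student=Zane: ✓ → 4
student=Priya: ✓ → 1
student=Gus: ✗
student=Alice: ✗
student=Tara: ✓ → 2
student=Quinn: ✓ → 2
student=Diego: ✓ → 4
student=Jude: ✓ → 2
student=Ines: ✓ → 3
student=Kai: ✗
student=Lena: ✓ → 2
student=Sven: ✓ → 3
econ_sum = 3 + 4 + 1 + 2 + 2 + 4 + 2 + 3 + 2 + 3 = 26

credits_sum=34, econ_sum=26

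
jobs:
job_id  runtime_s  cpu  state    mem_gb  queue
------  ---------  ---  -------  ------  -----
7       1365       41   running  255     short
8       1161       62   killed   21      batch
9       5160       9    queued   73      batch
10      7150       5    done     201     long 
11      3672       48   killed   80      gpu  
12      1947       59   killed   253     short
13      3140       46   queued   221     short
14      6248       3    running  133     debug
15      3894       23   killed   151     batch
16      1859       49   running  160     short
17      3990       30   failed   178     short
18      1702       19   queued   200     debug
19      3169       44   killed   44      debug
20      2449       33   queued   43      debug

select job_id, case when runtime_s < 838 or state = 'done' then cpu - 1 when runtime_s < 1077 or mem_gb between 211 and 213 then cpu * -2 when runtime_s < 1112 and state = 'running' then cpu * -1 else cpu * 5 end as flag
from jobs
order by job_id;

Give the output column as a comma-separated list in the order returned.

205, 310, 45, 4, 240, 295, 230, 15, 115, 245, 150, 95, 220, 165

job_id=7: ELSE → 205
job_id=8: ELSE → 310
job_id=9: ELSE → 45
job_id=10: runtime_s < 838 or state = 'done' → 4
job_id=11: ELSE → 240
job_id=12: ELSE → 295
job_id=13: ELSE → 230
job_id=14: ELSE → 15
job_id=15: ELSE → 115
job_id=16: ELSE → 245
job_id=17: ELSE → 150
job_id=18: ELSE → 95
job_id=19: ELSE → 220
job_id=20: ELSE → 165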